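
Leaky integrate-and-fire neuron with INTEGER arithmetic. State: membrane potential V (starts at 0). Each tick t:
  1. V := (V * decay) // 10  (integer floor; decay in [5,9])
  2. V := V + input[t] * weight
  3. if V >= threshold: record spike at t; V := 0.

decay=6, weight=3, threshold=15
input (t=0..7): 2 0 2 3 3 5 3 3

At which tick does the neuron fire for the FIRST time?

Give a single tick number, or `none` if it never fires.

Answer: 4

Derivation:
t=0: input=2 -> V=6
t=1: input=0 -> V=3
t=2: input=2 -> V=7
t=3: input=3 -> V=13
t=4: input=3 -> V=0 FIRE
t=5: input=5 -> V=0 FIRE
t=6: input=3 -> V=9
t=7: input=3 -> V=14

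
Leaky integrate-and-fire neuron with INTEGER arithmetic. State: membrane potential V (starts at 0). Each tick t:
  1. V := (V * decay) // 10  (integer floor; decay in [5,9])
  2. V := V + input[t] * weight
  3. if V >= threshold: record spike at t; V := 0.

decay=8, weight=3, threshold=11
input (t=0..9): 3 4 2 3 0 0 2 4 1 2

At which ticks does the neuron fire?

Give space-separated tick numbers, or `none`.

t=0: input=3 -> V=9
t=1: input=4 -> V=0 FIRE
t=2: input=2 -> V=6
t=3: input=3 -> V=0 FIRE
t=4: input=0 -> V=0
t=5: input=0 -> V=0
t=6: input=2 -> V=6
t=7: input=4 -> V=0 FIRE
t=8: input=1 -> V=3
t=9: input=2 -> V=8

Answer: 1 3 7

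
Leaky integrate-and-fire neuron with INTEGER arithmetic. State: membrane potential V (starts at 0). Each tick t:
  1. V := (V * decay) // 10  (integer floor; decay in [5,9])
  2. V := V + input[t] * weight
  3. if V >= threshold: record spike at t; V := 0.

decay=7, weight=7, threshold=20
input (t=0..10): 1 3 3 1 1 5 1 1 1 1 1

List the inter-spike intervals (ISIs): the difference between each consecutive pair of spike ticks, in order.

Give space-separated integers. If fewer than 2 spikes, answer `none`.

Answer: 1 3

Derivation:
t=0: input=1 -> V=7
t=1: input=3 -> V=0 FIRE
t=2: input=3 -> V=0 FIRE
t=3: input=1 -> V=7
t=4: input=1 -> V=11
t=5: input=5 -> V=0 FIRE
t=6: input=1 -> V=7
t=7: input=1 -> V=11
t=8: input=1 -> V=14
t=9: input=1 -> V=16
t=10: input=1 -> V=18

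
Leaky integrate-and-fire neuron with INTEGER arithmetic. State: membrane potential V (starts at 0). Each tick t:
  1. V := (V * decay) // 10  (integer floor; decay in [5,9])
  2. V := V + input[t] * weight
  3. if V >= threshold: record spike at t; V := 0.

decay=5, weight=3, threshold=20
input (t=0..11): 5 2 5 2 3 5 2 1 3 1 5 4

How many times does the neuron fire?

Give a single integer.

t=0: input=5 -> V=15
t=1: input=2 -> V=13
t=2: input=5 -> V=0 FIRE
t=3: input=2 -> V=6
t=4: input=3 -> V=12
t=5: input=5 -> V=0 FIRE
t=6: input=2 -> V=6
t=7: input=1 -> V=6
t=8: input=3 -> V=12
t=9: input=1 -> V=9
t=10: input=5 -> V=19
t=11: input=4 -> V=0 FIRE

Answer: 3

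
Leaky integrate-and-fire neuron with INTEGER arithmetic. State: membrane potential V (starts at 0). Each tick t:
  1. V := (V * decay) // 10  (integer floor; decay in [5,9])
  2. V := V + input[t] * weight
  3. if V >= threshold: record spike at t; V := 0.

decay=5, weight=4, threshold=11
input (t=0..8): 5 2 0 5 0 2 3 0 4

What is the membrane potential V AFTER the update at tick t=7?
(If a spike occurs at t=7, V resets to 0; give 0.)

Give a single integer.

t=0: input=5 -> V=0 FIRE
t=1: input=2 -> V=8
t=2: input=0 -> V=4
t=3: input=5 -> V=0 FIRE
t=4: input=0 -> V=0
t=5: input=2 -> V=8
t=6: input=3 -> V=0 FIRE
t=7: input=0 -> V=0
t=8: input=4 -> V=0 FIRE

Answer: 0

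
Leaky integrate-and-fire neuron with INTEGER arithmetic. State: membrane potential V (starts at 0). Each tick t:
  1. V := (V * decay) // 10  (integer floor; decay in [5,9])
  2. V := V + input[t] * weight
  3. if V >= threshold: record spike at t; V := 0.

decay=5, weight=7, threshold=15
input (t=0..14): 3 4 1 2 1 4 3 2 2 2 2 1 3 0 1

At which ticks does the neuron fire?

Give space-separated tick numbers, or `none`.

Answer: 0 1 3 5 6 8 10 12

Derivation:
t=0: input=3 -> V=0 FIRE
t=1: input=4 -> V=0 FIRE
t=2: input=1 -> V=7
t=3: input=2 -> V=0 FIRE
t=4: input=1 -> V=7
t=5: input=4 -> V=0 FIRE
t=6: input=3 -> V=0 FIRE
t=7: input=2 -> V=14
t=8: input=2 -> V=0 FIRE
t=9: input=2 -> V=14
t=10: input=2 -> V=0 FIRE
t=11: input=1 -> V=7
t=12: input=3 -> V=0 FIRE
t=13: input=0 -> V=0
t=14: input=1 -> V=7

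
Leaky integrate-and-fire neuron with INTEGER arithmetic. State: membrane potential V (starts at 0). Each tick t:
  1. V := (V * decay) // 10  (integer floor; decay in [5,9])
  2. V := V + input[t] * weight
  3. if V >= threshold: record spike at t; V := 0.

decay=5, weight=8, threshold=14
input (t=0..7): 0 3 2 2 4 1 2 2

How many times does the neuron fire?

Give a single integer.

Answer: 6

Derivation:
t=0: input=0 -> V=0
t=1: input=3 -> V=0 FIRE
t=2: input=2 -> V=0 FIRE
t=3: input=2 -> V=0 FIRE
t=4: input=4 -> V=0 FIRE
t=5: input=1 -> V=8
t=6: input=2 -> V=0 FIRE
t=7: input=2 -> V=0 FIRE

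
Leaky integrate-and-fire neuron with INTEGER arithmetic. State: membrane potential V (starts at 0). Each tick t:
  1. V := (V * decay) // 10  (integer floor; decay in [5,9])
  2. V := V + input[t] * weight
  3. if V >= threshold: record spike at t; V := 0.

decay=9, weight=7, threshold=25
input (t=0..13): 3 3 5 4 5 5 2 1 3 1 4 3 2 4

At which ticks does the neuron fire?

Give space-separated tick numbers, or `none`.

t=0: input=3 -> V=21
t=1: input=3 -> V=0 FIRE
t=2: input=5 -> V=0 FIRE
t=3: input=4 -> V=0 FIRE
t=4: input=5 -> V=0 FIRE
t=5: input=5 -> V=0 FIRE
t=6: input=2 -> V=14
t=7: input=1 -> V=19
t=8: input=3 -> V=0 FIRE
t=9: input=1 -> V=7
t=10: input=4 -> V=0 FIRE
t=11: input=3 -> V=21
t=12: input=2 -> V=0 FIRE
t=13: input=4 -> V=0 FIRE

Answer: 1 2 3 4 5 8 10 12 13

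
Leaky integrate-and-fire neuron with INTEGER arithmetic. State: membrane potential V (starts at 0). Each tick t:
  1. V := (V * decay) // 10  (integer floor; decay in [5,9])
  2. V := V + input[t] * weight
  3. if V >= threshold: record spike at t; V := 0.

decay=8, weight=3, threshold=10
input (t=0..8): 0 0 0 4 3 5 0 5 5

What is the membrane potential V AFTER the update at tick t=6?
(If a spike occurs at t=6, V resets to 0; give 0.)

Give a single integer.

Answer: 0

Derivation:
t=0: input=0 -> V=0
t=1: input=0 -> V=0
t=2: input=0 -> V=0
t=3: input=4 -> V=0 FIRE
t=4: input=3 -> V=9
t=5: input=5 -> V=0 FIRE
t=6: input=0 -> V=0
t=7: input=5 -> V=0 FIRE
t=8: input=5 -> V=0 FIRE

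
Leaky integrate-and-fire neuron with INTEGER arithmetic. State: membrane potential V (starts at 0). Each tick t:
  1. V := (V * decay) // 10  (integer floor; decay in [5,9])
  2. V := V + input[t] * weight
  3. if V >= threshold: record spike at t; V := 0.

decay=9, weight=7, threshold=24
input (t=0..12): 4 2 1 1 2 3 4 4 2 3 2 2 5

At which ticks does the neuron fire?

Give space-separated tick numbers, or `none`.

Answer: 0 3 5 6 7 9 11 12

Derivation:
t=0: input=4 -> V=0 FIRE
t=1: input=2 -> V=14
t=2: input=1 -> V=19
t=3: input=1 -> V=0 FIRE
t=4: input=2 -> V=14
t=5: input=3 -> V=0 FIRE
t=6: input=4 -> V=0 FIRE
t=7: input=4 -> V=0 FIRE
t=8: input=2 -> V=14
t=9: input=3 -> V=0 FIRE
t=10: input=2 -> V=14
t=11: input=2 -> V=0 FIRE
t=12: input=5 -> V=0 FIRE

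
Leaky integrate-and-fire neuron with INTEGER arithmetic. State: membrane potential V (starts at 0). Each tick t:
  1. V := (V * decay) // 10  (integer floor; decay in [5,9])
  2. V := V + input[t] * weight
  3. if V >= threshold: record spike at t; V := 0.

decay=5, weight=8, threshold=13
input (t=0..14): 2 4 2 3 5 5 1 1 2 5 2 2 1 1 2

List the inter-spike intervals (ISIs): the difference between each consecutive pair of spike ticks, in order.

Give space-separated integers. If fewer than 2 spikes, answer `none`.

t=0: input=2 -> V=0 FIRE
t=1: input=4 -> V=0 FIRE
t=2: input=2 -> V=0 FIRE
t=3: input=3 -> V=0 FIRE
t=4: input=5 -> V=0 FIRE
t=5: input=5 -> V=0 FIRE
t=6: input=1 -> V=8
t=7: input=1 -> V=12
t=8: input=2 -> V=0 FIRE
t=9: input=5 -> V=0 FIRE
t=10: input=2 -> V=0 FIRE
t=11: input=2 -> V=0 FIRE
t=12: input=1 -> V=8
t=13: input=1 -> V=12
t=14: input=2 -> V=0 FIRE

Answer: 1 1 1 1 1 3 1 1 1 3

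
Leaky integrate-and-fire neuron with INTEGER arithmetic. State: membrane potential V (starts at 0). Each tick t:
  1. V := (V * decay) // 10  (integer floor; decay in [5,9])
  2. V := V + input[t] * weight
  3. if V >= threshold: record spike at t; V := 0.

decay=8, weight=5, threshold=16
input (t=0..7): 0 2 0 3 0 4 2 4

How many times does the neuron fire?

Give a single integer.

t=0: input=0 -> V=0
t=1: input=2 -> V=10
t=2: input=0 -> V=8
t=3: input=3 -> V=0 FIRE
t=4: input=0 -> V=0
t=5: input=4 -> V=0 FIRE
t=6: input=2 -> V=10
t=7: input=4 -> V=0 FIRE

Answer: 3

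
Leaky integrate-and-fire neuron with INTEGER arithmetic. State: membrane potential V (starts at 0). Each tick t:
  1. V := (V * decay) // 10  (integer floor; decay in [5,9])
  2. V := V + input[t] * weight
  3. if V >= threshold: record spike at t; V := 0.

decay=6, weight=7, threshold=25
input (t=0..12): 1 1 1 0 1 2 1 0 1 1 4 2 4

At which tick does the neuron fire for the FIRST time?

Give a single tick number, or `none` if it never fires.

t=0: input=1 -> V=7
t=1: input=1 -> V=11
t=2: input=1 -> V=13
t=3: input=0 -> V=7
t=4: input=1 -> V=11
t=5: input=2 -> V=20
t=6: input=1 -> V=19
t=7: input=0 -> V=11
t=8: input=1 -> V=13
t=9: input=1 -> V=14
t=10: input=4 -> V=0 FIRE
t=11: input=2 -> V=14
t=12: input=4 -> V=0 FIRE

Answer: 10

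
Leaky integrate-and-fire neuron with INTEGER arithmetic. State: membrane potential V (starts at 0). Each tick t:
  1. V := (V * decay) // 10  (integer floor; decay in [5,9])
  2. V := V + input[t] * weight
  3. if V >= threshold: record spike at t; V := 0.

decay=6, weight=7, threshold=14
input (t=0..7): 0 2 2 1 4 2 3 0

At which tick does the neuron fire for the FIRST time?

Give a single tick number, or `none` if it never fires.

t=0: input=0 -> V=0
t=1: input=2 -> V=0 FIRE
t=2: input=2 -> V=0 FIRE
t=3: input=1 -> V=7
t=4: input=4 -> V=0 FIRE
t=5: input=2 -> V=0 FIRE
t=6: input=3 -> V=0 FIRE
t=7: input=0 -> V=0

Answer: 1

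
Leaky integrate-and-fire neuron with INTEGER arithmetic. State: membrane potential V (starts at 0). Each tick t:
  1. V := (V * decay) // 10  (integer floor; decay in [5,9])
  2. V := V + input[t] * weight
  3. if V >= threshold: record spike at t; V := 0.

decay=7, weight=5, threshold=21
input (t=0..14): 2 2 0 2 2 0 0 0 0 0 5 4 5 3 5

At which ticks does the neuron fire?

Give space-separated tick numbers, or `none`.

t=0: input=2 -> V=10
t=1: input=2 -> V=17
t=2: input=0 -> V=11
t=3: input=2 -> V=17
t=4: input=2 -> V=0 FIRE
t=5: input=0 -> V=0
t=6: input=0 -> V=0
t=7: input=0 -> V=0
t=8: input=0 -> V=0
t=9: input=0 -> V=0
t=10: input=5 -> V=0 FIRE
t=11: input=4 -> V=20
t=12: input=5 -> V=0 FIRE
t=13: input=3 -> V=15
t=14: input=5 -> V=0 FIRE

Answer: 4 10 12 14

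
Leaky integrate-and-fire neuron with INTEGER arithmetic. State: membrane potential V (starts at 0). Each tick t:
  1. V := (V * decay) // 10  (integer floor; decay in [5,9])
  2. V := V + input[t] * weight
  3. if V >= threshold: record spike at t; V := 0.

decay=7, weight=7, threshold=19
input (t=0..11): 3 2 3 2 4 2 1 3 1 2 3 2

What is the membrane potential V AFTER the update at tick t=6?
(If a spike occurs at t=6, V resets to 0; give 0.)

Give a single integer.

t=0: input=3 -> V=0 FIRE
t=1: input=2 -> V=14
t=2: input=3 -> V=0 FIRE
t=3: input=2 -> V=14
t=4: input=4 -> V=0 FIRE
t=5: input=2 -> V=14
t=6: input=1 -> V=16
t=7: input=3 -> V=0 FIRE
t=8: input=1 -> V=7
t=9: input=2 -> V=18
t=10: input=3 -> V=0 FIRE
t=11: input=2 -> V=14

Answer: 16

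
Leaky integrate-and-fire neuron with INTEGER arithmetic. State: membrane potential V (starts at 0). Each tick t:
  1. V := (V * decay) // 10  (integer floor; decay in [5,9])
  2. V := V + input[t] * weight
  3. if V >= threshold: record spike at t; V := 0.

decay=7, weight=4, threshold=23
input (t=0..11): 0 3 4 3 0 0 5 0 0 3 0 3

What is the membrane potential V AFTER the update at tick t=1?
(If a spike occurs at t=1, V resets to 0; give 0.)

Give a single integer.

t=0: input=0 -> V=0
t=1: input=3 -> V=12
t=2: input=4 -> V=0 FIRE
t=3: input=3 -> V=12
t=4: input=0 -> V=8
t=5: input=0 -> V=5
t=6: input=5 -> V=0 FIRE
t=7: input=0 -> V=0
t=8: input=0 -> V=0
t=9: input=3 -> V=12
t=10: input=0 -> V=8
t=11: input=3 -> V=17

Answer: 12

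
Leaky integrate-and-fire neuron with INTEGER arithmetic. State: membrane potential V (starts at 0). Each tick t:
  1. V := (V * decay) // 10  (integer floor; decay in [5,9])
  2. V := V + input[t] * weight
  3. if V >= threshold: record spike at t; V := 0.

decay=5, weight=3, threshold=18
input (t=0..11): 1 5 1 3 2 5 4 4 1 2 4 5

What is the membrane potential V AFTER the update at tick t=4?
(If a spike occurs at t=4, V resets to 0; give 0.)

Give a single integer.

Answer: 13

Derivation:
t=0: input=1 -> V=3
t=1: input=5 -> V=16
t=2: input=1 -> V=11
t=3: input=3 -> V=14
t=4: input=2 -> V=13
t=5: input=5 -> V=0 FIRE
t=6: input=4 -> V=12
t=7: input=4 -> V=0 FIRE
t=8: input=1 -> V=3
t=9: input=2 -> V=7
t=10: input=4 -> V=15
t=11: input=5 -> V=0 FIRE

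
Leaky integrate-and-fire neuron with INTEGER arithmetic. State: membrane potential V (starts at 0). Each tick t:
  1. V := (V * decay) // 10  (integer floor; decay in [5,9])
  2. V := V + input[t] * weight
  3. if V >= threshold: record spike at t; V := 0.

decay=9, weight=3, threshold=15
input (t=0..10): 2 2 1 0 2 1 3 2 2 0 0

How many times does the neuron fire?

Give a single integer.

Answer: 2

Derivation:
t=0: input=2 -> V=6
t=1: input=2 -> V=11
t=2: input=1 -> V=12
t=3: input=0 -> V=10
t=4: input=2 -> V=0 FIRE
t=5: input=1 -> V=3
t=6: input=3 -> V=11
t=7: input=2 -> V=0 FIRE
t=8: input=2 -> V=6
t=9: input=0 -> V=5
t=10: input=0 -> V=4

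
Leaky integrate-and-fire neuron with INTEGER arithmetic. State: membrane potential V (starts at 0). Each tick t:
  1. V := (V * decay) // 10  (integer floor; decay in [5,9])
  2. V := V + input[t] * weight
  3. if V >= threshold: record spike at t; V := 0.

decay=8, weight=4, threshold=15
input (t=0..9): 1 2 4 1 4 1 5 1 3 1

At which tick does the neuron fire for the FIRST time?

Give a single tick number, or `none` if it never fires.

Answer: 2

Derivation:
t=0: input=1 -> V=4
t=1: input=2 -> V=11
t=2: input=4 -> V=0 FIRE
t=3: input=1 -> V=4
t=4: input=4 -> V=0 FIRE
t=5: input=1 -> V=4
t=6: input=5 -> V=0 FIRE
t=7: input=1 -> V=4
t=8: input=3 -> V=0 FIRE
t=9: input=1 -> V=4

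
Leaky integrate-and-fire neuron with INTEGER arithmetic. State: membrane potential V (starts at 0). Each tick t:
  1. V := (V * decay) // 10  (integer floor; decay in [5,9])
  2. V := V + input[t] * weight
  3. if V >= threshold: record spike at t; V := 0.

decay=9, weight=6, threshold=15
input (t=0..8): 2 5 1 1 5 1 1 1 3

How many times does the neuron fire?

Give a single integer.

t=0: input=2 -> V=12
t=1: input=5 -> V=0 FIRE
t=2: input=1 -> V=6
t=3: input=1 -> V=11
t=4: input=5 -> V=0 FIRE
t=5: input=1 -> V=6
t=6: input=1 -> V=11
t=7: input=1 -> V=0 FIRE
t=8: input=3 -> V=0 FIRE

Answer: 4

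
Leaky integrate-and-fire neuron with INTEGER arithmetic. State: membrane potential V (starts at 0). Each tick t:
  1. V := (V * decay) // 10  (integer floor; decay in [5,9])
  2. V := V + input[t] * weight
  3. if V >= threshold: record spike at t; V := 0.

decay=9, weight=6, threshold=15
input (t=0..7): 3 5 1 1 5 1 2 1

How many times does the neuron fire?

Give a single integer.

t=0: input=3 -> V=0 FIRE
t=1: input=5 -> V=0 FIRE
t=2: input=1 -> V=6
t=3: input=1 -> V=11
t=4: input=5 -> V=0 FIRE
t=5: input=1 -> V=6
t=6: input=2 -> V=0 FIRE
t=7: input=1 -> V=6

Answer: 4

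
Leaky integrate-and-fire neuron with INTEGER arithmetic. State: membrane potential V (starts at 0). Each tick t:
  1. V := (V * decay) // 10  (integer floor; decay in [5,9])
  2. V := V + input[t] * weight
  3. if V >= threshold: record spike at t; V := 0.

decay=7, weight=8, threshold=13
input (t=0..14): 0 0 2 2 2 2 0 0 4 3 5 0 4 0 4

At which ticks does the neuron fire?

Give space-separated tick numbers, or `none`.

t=0: input=0 -> V=0
t=1: input=0 -> V=0
t=2: input=2 -> V=0 FIRE
t=3: input=2 -> V=0 FIRE
t=4: input=2 -> V=0 FIRE
t=5: input=2 -> V=0 FIRE
t=6: input=0 -> V=0
t=7: input=0 -> V=0
t=8: input=4 -> V=0 FIRE
t=9: input=3 -> V=0 FIRE
t=10: input=5 -> V=0 FIRE
t=11: input=0 -> V=0
t=12: input=4 -> V=0 FIRE
t=13: input=0 -> V=0
t=14: input=4 -> V=0 FIRE

Answer: 2 3 4 5 8 9 10 12 14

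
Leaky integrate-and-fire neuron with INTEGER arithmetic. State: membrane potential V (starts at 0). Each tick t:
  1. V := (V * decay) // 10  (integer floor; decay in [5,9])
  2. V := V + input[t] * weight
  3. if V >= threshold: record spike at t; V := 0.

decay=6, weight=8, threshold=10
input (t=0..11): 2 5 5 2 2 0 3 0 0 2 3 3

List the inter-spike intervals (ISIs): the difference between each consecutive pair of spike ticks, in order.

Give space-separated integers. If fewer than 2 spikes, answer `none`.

Answer: 1 1 1 1 2 3 1 1

Derivation:
t=0: input=2 -> V=0 FIRE
t=1: input=5 -> V=0 FIRE
t=2: input=5 -> V=0 FIRE
t=3: input=2 -> V=0 FIRE
t=4: input=2 -> V=0 FIRE
t=5: input=0 -> V=0
t=6: input=3 -> V=0 FIRE
t=7: input=0 -> V=0
t=8: input=0 -> V=0
t=9: input=2 -> V=0 FIRE
t=10: input=3 -> V=0 FIRE
t=11: input=3 -> V=0 FIRE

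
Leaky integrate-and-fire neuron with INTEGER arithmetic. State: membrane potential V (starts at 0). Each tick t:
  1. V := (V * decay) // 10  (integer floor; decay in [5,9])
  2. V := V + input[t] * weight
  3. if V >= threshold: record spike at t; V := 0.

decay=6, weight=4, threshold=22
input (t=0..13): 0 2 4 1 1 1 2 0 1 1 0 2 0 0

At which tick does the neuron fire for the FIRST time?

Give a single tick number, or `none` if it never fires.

Answer: none

Derivation:
t=0: input=0 -> V=0
t=1: input=2 -> V=8
t=2: input=4 -> V=20
t=3: input=1 -> V=16
t=4: input=1 -> V=13
t=5: input=1 -> V=11
t=6: input=2 -> V=14
t=7: input=0 -> V=8
t=8: input=1 -> V=8
t=9: input=1 -> V=8
t=10: input=0 -> V=4
t=11: input=2 -> V=10
t=12: input=0 -> V=6
t=13: input=0 -> V=3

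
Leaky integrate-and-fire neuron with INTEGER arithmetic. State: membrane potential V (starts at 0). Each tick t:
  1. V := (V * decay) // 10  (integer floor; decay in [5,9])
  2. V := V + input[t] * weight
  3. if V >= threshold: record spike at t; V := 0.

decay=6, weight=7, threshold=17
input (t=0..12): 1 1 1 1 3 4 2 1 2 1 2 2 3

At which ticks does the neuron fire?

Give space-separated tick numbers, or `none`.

Answer: 4 5 8 10 12

Derivation:
t=0: input=1 -> V=7
t=1: input=1 -> V=11
t=2: input=1 -> V=13
t=3: input=1 -> V=14
t=4: input=3 -> V=0 FIRE
t=5: input=4 -> V=0 FIRE
t=6: input=2 -> V=14
t=7: input=1 -> V=15
t=8: input=2 -> V=0 FIRE
t=9: input=1 -> V=7
t=10: input=2 -> V=0 FIRE
t=11: input=2 -> V=14
t=12: input=3 -> V=0 FIRE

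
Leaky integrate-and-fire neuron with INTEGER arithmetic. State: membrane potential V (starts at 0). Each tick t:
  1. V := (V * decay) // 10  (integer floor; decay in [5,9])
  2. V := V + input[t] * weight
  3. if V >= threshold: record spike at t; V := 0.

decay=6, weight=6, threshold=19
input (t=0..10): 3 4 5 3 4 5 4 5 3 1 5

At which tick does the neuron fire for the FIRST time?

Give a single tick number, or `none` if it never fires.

t=0: input=3 -> V=18
t=1: input=4 -> V=0 FIRE
t=2: input=5 -> V=0 FIRE
t=3: input=3 -> V=18
t=4: input=4 -> V=0 FIRE
t=5: input=5 -> V=0 FIRE
t=6: input=4 -> V=0 FIRE
t=7: input=5 -> V=0 FIRE
t=8: input=3 -> V=18
t=9: input=1 -> V=16
t=10: input=5 -> V=0 FIRE

Answer: 1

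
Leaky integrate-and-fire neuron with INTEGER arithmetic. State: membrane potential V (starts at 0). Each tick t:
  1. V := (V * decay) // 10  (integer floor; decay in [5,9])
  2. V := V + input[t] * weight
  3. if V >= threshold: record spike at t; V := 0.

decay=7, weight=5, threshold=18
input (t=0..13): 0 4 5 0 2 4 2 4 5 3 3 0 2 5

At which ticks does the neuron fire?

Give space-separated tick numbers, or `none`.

Answer: 1 2 5 7 8 10 13

Derivation:
t=0: input=0 -> V=0
t=1: input=4 -> V=0 FIRE
t=2: input=5 -> V=0 FIRE
t=3: input=0 -> V=0
t=4: input=2 -> V=10
t=5: input=4 -> V=0 FIRE
t=6: input=2 -> V=10
t=7: input=4 -> V=0 FIRE
t=8: input=5 -> V=0 FIRE
t=9: input=3 -> V=15
t=10: input=3 -> V=0 FIRE
t=11: input=0 -> V=0
t=12: input=2 -> V=10
t=13: input=5 -> V=0 FIRE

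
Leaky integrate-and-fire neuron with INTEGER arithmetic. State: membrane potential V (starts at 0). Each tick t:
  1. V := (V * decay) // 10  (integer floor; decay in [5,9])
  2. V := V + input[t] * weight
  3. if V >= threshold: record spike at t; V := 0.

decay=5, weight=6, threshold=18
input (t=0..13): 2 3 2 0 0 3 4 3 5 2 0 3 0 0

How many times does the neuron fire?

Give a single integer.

t=0: input=2 -> V=12
t=1: input=3 -> V=0 FIRE
t=2: input=2 -> V=12
t=3: input=0 -> V=6
t=4: input=0 -> V=3
t=5: input=3 -> V=0 FIRE
t=6: input=4 -> V=0 FIRE
t=7: input=3 -> V=0 FIRE
t=8: input=5 -> V=0 FIRE
t=9: input=2 -> V=12
t=10: input=0 -> V=6
t=11: input=3 -> V=0 FIRE
t=12: input=0 -> V=0
t=13: input=0 -> V=0

Answer: 6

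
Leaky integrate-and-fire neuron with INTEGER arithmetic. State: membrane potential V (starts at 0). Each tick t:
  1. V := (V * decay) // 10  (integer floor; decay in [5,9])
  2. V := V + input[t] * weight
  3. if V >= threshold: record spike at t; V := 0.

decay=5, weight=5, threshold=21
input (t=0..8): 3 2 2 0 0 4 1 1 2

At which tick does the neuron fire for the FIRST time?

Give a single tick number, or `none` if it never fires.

t=0: input=3 -> V=15
t=1: input=2 -> V=17
t=2: input=2 -> V=18
t=3: input=0 -> V=9
t=4: input=0 -> V=4
t=5: input=4 -> V=0 FIRE
t=6: input=1 -> V=5
t=7: input=1 -> V=7
t=8: input=2 -> V=13

Answer: 5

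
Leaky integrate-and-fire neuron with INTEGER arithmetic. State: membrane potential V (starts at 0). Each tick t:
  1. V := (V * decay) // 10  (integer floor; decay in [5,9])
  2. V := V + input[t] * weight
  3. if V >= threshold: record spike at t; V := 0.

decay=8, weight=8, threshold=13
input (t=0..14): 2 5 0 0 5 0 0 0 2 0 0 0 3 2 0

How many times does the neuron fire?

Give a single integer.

Answer: 6

Derivation:
t=0: input=2 -> V=0 FIRE
t=1: input=5 -> V=0 FIRE
t=2: input=0 -> V=0
t=3: input=0 -> V=0
t=4: input=5 -> V=0 FIRE
t=5: input=0 -> V=0
t=6: input=0 -> V=0
t=7: input=0 -> V=0
t=8: input=2 -> V=0 FIRE
t=9: input=0 -> V=0
t=10: input=0 -> V=0
t=11: input=0 -> V=0
t=12: input=3 -> V=0 FIRE
t=13: input=2 -> V=0 FIRE
t=14: input=0 -> V=0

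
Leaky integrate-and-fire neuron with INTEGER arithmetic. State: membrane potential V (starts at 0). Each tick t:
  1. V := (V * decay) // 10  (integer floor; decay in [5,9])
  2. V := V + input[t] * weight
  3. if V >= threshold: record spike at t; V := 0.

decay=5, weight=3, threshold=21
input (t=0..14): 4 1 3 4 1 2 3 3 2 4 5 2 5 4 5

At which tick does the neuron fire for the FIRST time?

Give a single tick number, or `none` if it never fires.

Answer: 10

Derivation:
t=0: input=4 -> V=12
t=1: input=1 -> V=9
t=2: input=3 -> V=13
t=3: input=4 -> V=18
t=4: input=1 -> V=12
t=5: input=2 -> V=12
t=6: input=3 -> V=15
t=7: input=3 -> V=16
t=8: input=2 -> V=14
t=9: input=4 -> V=19
t=10: input=5 -> V=0 FIRE
t=11: input=2 -> V=6
t=12: input=5 -> V=18
t=13: input=4 -> V=0 FIRE
t=14: input=5 -> V=15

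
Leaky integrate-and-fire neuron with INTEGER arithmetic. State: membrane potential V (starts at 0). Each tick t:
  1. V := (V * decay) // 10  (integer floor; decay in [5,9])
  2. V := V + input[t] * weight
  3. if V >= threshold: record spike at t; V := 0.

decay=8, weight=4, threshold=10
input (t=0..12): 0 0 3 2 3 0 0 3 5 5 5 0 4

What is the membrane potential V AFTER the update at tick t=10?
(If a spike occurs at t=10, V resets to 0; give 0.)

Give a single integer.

Answer: 0

Derivation:
t=0: input=0 -> V=0
t=1: input=0 -> V=0
t=2: input=3 -> V=0 FIRE
t=3: input=2 -> V=8
t=4: input=3 -> V=0 FIRE
t=5: input=0 -> V=0
t=6: input=0 -> V=0
t=7: input=3 -> V=0 FIRE
t=8: input=5 -> V=0 FIRE
t=9: input=5 -> V=0 FIRE
t=10: input=5 -> V=0 FIRE
t=11: input=0 -> V=0
t=12: input=4 -> V=0 FIRE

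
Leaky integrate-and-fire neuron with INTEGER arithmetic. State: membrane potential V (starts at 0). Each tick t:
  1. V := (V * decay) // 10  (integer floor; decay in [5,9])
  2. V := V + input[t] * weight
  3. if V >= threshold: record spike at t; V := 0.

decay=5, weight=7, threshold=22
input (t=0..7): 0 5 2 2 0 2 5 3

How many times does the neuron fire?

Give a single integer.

t=0: input=0 -> V=0
t=1: input=5 -> V=0 FIRE
t=2: input=2 -> V=14
t=3: input=2 -> V=21
t=4: input=0 -> V=10
t=5: input=2 -> V=19
t=6: input=5 -> V=0 FIRE
t=7: input=3 -> V=21

Answer: 2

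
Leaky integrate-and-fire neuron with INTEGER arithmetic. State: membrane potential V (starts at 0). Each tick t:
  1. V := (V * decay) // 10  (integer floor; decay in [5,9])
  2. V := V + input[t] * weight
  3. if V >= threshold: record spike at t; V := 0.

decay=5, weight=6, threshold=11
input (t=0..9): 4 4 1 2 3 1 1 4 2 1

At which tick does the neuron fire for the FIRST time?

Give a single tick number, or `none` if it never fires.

t=0: input=4 -> V=0 FIRE
t=1: input=4 -> V=0 FIRE
t=2: input=1 -> V=6
t=3: input=2 -> V=0 FIRE
t=4: input=3 -> V=0 FIRE
t=5: input=1 -> V=6
t=6: input=1 -> V=9
t=7: input=4 -> V=0 FIRE
t=8: input=2 -> V=0 FIRE
t=9: input=1 -> V=6

Answer: 0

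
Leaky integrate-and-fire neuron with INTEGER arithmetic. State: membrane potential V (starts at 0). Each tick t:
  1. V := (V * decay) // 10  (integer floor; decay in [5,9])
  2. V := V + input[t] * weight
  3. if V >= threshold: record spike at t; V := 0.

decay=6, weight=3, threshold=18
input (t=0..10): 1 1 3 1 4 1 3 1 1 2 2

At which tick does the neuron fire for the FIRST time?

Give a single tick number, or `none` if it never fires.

Answer: none

Derivation:
t=0: input=1 -> V=3
t=1: input=1 -> V=4
t=2: input=3 -> V=11
t=3: input=1 -> V=9
t=4: input=4 -> V=17
t=5: input=1 -> V=13
t=6: input=3 -> V=16
t=7: input=1 -> V=12
t=8: input=1 -> V=10
t=9: input=2 -> V=12
t=10: input=2 -> V=13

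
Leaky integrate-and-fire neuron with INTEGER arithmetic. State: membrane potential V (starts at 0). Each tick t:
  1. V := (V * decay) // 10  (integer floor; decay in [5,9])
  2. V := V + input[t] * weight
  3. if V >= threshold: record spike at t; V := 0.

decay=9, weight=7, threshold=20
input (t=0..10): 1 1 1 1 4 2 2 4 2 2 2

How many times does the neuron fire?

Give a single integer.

t=0: input=1 -> V=7
t=1: input=1 -> V=13
t=2: input=1 -> V=18
t=3: input=1 -> V=0 FIRE
t=4: input=4 -> V=0 FIRE
t=5: input=2 -> V=14
t=6: input=2 -> V=0 FIRE
t=7: input=4 -> V=0 FIRE
t=8: input=2 -> V=14
t=9: input=2 -> V=0 FIRE
t=10: input=2 -> V=14

Answer: 5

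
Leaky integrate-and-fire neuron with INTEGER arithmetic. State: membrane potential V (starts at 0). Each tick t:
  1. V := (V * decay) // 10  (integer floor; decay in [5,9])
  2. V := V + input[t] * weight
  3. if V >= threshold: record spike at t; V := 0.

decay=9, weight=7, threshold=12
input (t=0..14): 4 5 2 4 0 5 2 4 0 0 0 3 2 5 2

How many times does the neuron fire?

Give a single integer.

t=0: input=4 -> V=0 FIRE
t=1: input=5 -> V=0 FIRE
t=2: input=2 -> V=0 FIRE
t=3: input=4 -> V=0 FIRE
t=4: input=0 -> V=0
t=5: input=5 -> V=0 FIRE
t=6: input=2 -> V=0 FIRE
t=7: input=4 -> V=0 FIRE
t=8: input=0 -> V=0
t=9: input=0 -> V=0
t=10: input=0 -> V=0
t=11: input=3 -> V=0 FIRE
t=12: input=2 -> V=0 FIRE
t=13: input=5 -> V=0 FIRE
t=14: input=2 -> V=0 FIRE

Answer: 11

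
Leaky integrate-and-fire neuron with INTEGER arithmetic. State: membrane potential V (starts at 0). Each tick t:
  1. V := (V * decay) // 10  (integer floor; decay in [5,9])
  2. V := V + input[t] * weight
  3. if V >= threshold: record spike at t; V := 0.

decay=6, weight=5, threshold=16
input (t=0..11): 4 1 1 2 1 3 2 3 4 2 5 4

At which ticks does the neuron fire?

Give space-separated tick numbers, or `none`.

t=0: input=4 -> V=0 FIRE
t=1: input=1 -> V=5
t=2: input=1 -> V=8
t=3: input=2 -> V=14
t=4: input=1 -> V=13
t=5: input=3 -> V=0 FIRE
t=6: input=2 -> V=10
t=7: input=3 -> V=0 FIRE
t=8: input=4 -> V=0 FIRE
t=9: input=2 -> V=10
t=10: input=5 -> V=0 FIRE
t=11: input=4 -> V=0 FIRE

Answer: 0 5 7 8 10 11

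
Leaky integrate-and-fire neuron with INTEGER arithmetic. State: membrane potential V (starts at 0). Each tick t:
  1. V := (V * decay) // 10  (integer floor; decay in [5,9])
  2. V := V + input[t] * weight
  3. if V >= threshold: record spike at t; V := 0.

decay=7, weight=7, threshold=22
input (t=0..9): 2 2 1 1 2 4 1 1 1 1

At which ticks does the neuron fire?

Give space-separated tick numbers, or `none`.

Answer: 1 5

Derivation:
t=0: input=2 -> V=14
t=1: input=2 -> V=0 FIRE
t=2: input=1 -> V=7
t=3: input=1 -> V=11
t=4: input=2 -> V=21
t=5: input=4 -> V=0 FIRE
t=6: input=1 -> V=7
t=7: input=1 -> V=11
t=8: input=1 -> V=14
t=9: input=1 -> V=16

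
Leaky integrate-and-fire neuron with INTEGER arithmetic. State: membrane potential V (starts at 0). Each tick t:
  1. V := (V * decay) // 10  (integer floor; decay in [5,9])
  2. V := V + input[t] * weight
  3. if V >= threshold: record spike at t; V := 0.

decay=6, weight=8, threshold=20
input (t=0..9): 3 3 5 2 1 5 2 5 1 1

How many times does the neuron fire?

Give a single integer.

t=0: input=3 -> V=0 FIRE
t=1: input=3 -> V=0 FIRE
t=2: input=5 -> V=0 FIRE
t=3: input=2 -> V=16
t=4: input=1 -> V=17
t=5: input=5 -> V=0 FIRE
t=6: input=2 -> V=16
t=7: input=5 -> V=0 FIRE
t=8: input=1 -> V=8
t=9: input=1 -> V=12

Answer: 5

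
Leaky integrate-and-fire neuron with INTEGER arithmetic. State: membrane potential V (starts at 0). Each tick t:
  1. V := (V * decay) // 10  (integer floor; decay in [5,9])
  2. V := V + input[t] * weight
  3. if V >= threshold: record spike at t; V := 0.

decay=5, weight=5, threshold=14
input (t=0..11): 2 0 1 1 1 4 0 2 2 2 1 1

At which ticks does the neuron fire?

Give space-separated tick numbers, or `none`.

Answer: 5 8

Derivation:
t=0: input=2 -> V=10
t=1: input=0 -> V=5
t=2: input=1 -> V=7
t=3: input=1 -> V=8
t=4: input=1 -> V=9
t=5: input=4 -> V=0 FIRE
t=6: input=0 -> V=0
t=7: input=2 -> V=10
t=8: input=2 -> V=0 FIRE
t=9: input=2 -> V=10
t=10: input=1 -> V=10
t=11: input=1 -> V=10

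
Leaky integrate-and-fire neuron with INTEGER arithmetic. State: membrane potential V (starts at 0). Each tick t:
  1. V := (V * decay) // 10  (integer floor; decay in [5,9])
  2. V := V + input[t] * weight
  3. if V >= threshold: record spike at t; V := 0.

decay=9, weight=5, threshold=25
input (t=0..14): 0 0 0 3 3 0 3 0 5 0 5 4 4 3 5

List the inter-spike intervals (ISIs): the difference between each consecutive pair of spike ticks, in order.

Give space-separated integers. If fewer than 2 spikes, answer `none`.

t=0: input=0 -> V=0
t=1: input=0 -> V=0
t=2: input=0 -> V=0
t=3: input=3 -> V=15
t=4: input=3 -> V=0 FIRE
t=5: input=0 -> V=0
t=6: input=3 -> V=15
t=7: input=0 -> V=13
t=8: input=5 -> V=0 FIRE
t=9: input=0 -> V=0
t=10: input=5 -> V=0 FIRE
t=11: input=4 -> V=20
t=12: input=4 -> V=0 FIRE
t=13: input=3 -> V=15
t=14: input=5 -> V=0 FIRE

Answer: 4 2 2 2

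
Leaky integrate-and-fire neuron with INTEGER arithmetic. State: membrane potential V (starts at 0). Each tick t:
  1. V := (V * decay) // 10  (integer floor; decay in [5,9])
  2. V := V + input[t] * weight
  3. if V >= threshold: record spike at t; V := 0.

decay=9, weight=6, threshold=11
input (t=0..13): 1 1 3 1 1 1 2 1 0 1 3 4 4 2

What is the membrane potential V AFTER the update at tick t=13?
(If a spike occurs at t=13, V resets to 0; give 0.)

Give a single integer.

Answer: 0

Derivation:
t=0: input=1 -> V=6
t=1: input=1 -> V=0 FIRE
t=2: input=3 -> V=0 FIRE
t=3: input=1 -> V=6
t=4: input=1 -> V=0 FIRE
t=5: input=1 -> V=6
t=6: input=2 -> V=0 FIRE
t=7: input=1 -> V=6
t=8: input=0 -> V=5
t=9: input=1 -> V=10
t=10: input=3 -> V=0 FIRE
t=11: input=4 -> V=0 FIRE
t=12: input=4 -> V=0 FIRE
t=13: input=2 -> V=0 FIRE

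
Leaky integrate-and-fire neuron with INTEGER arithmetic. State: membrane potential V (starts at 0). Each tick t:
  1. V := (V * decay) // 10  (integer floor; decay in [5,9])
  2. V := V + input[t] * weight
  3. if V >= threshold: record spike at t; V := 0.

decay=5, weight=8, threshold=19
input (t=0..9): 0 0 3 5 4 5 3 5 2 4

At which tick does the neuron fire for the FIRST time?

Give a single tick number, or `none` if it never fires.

t=0: input=0 -> V=0
t=1: input=0 -> V=0
t=2: input=3 -> V=0 FIRE
t=3: input=5 -> V=0 FIRE
t=4: input=4 -> V=0 FIRE
t=5: input=5 -> V=0 FIRE
t=6: input=3 -> V=0 FIRE
t=7: input=5 -> V=0 FIRE
t=8: input=2 -> V=16
t=9: input=4 -> V=0 FIRE

Answer: 2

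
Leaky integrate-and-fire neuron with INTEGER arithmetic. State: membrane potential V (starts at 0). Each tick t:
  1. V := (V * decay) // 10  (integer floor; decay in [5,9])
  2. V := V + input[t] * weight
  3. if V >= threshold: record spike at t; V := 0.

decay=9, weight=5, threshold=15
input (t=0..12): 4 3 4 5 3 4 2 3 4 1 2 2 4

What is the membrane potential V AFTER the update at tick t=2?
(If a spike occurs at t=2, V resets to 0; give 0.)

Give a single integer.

t=0: input=4 -> V=0 FIRE
t=1: input=3 -> V=0 FIRE
t=2: input=4 -> V=0 FIRE
t=3: input=5 -> V=0 FIRE
t=4: input=3 -> V=0 FIRE
t=5: input=4 -> V=0 FIRE
t=6: input=2 -> V=10
t=7: input=3 -> V=0 FIRE
t=8: input=4 -> V=0 FIRE
t=9: input=1 -> V=5
t=10: input=2 -> V=14
t=11: input=2 -> V=0 FIRE
t=12: input=4 -> V=0 FIRE

Answer: 0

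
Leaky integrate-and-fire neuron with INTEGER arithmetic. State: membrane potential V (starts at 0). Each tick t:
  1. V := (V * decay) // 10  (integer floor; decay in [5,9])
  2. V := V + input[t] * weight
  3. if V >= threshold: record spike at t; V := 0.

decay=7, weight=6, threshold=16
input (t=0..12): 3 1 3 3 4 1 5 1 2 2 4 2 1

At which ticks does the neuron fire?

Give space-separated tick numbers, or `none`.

t=0: input=3 -> V=0 FIRE
t=1: input=1 -> V=6
t=2: input=3 -> V=0 FIRE
t=3: input=3 -> V=0 FIRE
t=4: input=4 -> V=0 FIRE
t=5: input=1 -> V=6
t=6: input=5 -> V=0 FIRE
t=7: input=1 -> V=6
t=8: input=2 -> V=0 FIRE
t=9: input=2 -> V=12
t=10: input=4 -> V=0 FIRE
t=11: input=2 -> V=12
t=12: input=1 -> V=14

Answer: 0 2 3 4 6 8 10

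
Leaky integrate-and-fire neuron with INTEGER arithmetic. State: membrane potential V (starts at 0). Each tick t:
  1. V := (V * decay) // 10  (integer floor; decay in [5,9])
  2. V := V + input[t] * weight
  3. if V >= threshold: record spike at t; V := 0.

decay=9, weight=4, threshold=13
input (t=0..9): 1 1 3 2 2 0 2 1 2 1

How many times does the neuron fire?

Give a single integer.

t=0: input=1 -> V=4
t=1: input=1 -> V=7
t=2: input=3 -> V=0 FIRE
t=3: input=2 -> V=8
t=4: input=2 -> V=0 FIRE
t=5: input=0 -> V=0
t=6: input=2 -> V=8
t=7: input=1 -> V=11
t=8: input=2 -> V=0 FIRE
t=9: input=1 -> V=4

Answer: 3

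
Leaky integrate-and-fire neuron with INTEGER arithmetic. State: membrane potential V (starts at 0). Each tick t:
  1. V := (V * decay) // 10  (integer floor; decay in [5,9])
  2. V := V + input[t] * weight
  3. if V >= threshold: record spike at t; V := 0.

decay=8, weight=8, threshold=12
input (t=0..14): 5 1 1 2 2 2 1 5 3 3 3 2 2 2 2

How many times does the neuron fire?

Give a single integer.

t=0: input=5 -> V=0 FIRE
t=1: input=1 -> V=8
t=2: input=1 -> V=0 FIRE
t=3: input=2 -> V=0 FIRE
t=4: input=2 -> V=0 FIRE
t=5: input=2 -> V=0 FIRE
t=6: input=1 -> V=8
t=7: input=5 -> V=0 FIRE
t=8: input=3 -> V=0 FIRE
t=9: input=3 -> V=0 FIRE
t=10: input=3 -> V=0 FIRE
t=11: input=2 -> V=0 FIRE
t=12: input=2 -> V=0 FIRE
t=13: input=2 -> V=0 FIRE
t=14: input=2 -> V=0 FIRE

Answer: 13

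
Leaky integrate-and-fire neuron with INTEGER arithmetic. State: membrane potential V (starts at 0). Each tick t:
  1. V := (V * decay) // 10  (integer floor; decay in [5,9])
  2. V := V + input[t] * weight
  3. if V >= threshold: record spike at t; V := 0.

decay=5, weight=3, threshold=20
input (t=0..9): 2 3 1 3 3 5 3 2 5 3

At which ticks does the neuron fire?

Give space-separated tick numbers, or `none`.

t=0: input=2 -> V=6
t=1: input=3 -> V=12
t=2: input=1 -> V=9
t=3: input=3 -> V=13
t=4: input=3 -> V=15
t=5: input=5 -> V=0 FIRE
t=6: input=3 -> V=9
t=7: input=2 -> V=10
t=8: input=5 -> V=0 FIRE
t=9: input=3 -> V=9

Answer: 5 8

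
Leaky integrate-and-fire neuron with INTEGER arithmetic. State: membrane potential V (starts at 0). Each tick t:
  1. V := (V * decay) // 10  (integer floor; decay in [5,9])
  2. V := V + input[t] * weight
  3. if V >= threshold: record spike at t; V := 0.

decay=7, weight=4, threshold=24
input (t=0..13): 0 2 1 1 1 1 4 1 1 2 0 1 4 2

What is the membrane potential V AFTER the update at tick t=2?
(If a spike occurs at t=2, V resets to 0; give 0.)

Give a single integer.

Answer: 9

Derivation:
t=0: input=0 -> V=0
t=1: input=2 -> V=8
t=2: input=1 -> V=9
t=3: input=1 -> V=10
t=4: input=1 -> V=11
t=5: input=1 -> V=11
t=6: input=4 -> V=23
t=7: input=1 -> V=20
t=8: input=1 -> V=18
t=9: input=2 -> V=20
t=10: input=0 -> V=14
t=11: input=1 -> V=13
t=12: input=4 -> V=0 FIRE
t=13: input=2 -> V=8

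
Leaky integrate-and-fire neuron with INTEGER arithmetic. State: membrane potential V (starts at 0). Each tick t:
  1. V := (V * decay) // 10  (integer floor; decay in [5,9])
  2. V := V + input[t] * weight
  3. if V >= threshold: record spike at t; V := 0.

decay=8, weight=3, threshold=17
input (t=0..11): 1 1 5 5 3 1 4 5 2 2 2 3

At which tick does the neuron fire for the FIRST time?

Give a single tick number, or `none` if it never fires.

Answer: 2

Derivation:
t=0: input=1 -> V=3
t=1: input=1 -> V=5
t=2: input=5 -> V=0 FIRE
t=3: input=5 -> V=15
t=4: input=3 -> V=0 FIRE
t=5: input=1 -> V=3
t=6: input=4 -> V=14
t=7: input=5 -> V=0 FIRE
t=8: input=2 -> V=6
t=9: input=2 -> V=10
t=10: input=2 -> V=14
t=11: input=3 -> V=0 FIRE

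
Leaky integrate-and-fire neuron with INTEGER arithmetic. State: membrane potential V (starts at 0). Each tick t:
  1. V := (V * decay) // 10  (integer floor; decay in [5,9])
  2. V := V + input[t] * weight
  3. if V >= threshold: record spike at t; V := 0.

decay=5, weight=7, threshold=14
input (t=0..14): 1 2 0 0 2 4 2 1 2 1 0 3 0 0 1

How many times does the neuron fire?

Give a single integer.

Answer: 6

Derivation:
t=0: input=1 -> V=7
t=1: input=2 -> V=0 FIRE
t=2: input=0 -> V=0
t=3: input=0 -> V=0
t=4: input=2 -> V=0 FIRE
t=5: input=4 -> V=0 FIRE
t=6: input=2 -> V=0 FIRE
t=7: input=1 -> V=7
t=8: input=2 -> V=0 FIRE
t=9: input=1 -> V=7
t=10: input=0 -> V=3
t=11: input=3 -> V=0 FIRE
t=12: input=0 -> V=0
t=13: input=0 -> V=0
t=14: input=1 -> V=7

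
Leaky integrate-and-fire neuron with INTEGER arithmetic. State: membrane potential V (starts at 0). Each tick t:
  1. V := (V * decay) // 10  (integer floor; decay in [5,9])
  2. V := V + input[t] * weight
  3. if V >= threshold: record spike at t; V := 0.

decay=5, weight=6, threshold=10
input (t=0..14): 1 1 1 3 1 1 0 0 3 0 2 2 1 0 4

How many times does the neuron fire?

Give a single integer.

t=0: input=1 -> V=6
t=1: input=1 -> V=9
t=2: input=1 -> V=0 FIRE
t=3: input=3 -> V=0 FIRE
t=4: input=1 -> V=6
t=5: input=1 -> V=9
t=6: input=0 -> V=4
t=7: input=0 -> V=2
t=8: input=3 -> V=0 FIRE
t=9: input=0 -> V=0
t=10: input=2 -> V=0 FIRE
t=11: input=2 -> V=0 FIRE
t=12: input=1 -> V=6
t=13: input=0 -> V=3
t=14: input=4 -> V=0 FIRE

Answer: 6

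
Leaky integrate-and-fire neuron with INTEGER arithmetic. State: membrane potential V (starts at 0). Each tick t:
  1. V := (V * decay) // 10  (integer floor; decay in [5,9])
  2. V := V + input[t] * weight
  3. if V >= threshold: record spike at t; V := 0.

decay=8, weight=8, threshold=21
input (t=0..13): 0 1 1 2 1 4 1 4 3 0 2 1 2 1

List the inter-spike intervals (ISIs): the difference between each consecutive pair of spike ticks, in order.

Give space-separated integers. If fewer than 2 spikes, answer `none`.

Answer: 2 2 1 4

Derivation:
t=0: input=0 -> V=0
t=1: input=1 -> V=8
t=2: input=1 -> V=14
t=3: input=2 -> V=0 FIRE
t=4: input=1 -> V=8
t=5: input=4 -> V=0 FIRE
t=6: input=1 -> V=8
t=7: input=4 -> V=0 FIRE
t=8: input=3 -> V=0 FIRE
t=9: input=0 -> V=0
t=10: input=2 -> V=16
t=11: input=1 -> V=20
t=12: input=2 -> V=0 FIRE
t=13: input=1 -> V=8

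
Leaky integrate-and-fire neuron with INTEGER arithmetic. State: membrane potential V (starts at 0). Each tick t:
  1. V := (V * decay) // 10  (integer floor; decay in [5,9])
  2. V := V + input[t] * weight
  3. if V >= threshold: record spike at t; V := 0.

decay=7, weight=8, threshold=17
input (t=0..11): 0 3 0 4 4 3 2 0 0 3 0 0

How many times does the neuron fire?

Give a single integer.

t=0: input=0 -> V=0
t=1: input=3 -> V=0 FIRE
t=2: input=0 -> V=0
t=3: input=4 -> V=0 FIRE
t=4: input=4 -> V=0 FIRE
t=5: input=3 -> V=0 FIRE
t=6: input=2 -> V=16
t=7: input=0 -> V=11
t=8: input=0 -> V=7
t=9: input=3 -> V=0 FIRE
t=10: input=0 -> V=0
t=11: input=0 -> V=0

Answer: 5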